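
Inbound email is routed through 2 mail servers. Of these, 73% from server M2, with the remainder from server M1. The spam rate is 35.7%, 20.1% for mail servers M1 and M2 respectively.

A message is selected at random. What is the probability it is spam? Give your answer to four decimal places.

P(M1) = 1 − (0.73) = 0.27.
P(S) = P(S|M1)·P(M1) + P(S|M2)·P(M2)
      = 0.357·0.27 + 0.201·0.73
      = 0.09639 + 0.14673 = 0.24312

0.2431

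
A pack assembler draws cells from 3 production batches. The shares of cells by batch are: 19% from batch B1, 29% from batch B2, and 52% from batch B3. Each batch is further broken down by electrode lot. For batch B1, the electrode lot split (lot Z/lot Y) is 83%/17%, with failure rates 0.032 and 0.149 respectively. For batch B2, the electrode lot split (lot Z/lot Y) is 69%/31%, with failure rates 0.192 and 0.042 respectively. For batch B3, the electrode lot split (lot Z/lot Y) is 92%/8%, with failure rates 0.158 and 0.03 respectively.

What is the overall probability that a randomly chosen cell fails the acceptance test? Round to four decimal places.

P(F|B1) = 0.83·0.032 + 0.17·0.149 = 0.02656 + 0.02533 = 0.05189
P(F|B2) = 0.69·0.192 + 0.31·0.042 = 0.13248 + 0.01302 = 0.1455
P(F|B3) = 0.92·0.158 + 0.08·0.03 = 0.14536 + 0.0024 = 0.14776
By total probability over the outer partition,
P(F) = 0.19·0.05189 + 0.29·0.1455 + 0.52·0.14776
      = 0.0098591 + 0.042195 + 0.0768352 = 0.1288893

0.1289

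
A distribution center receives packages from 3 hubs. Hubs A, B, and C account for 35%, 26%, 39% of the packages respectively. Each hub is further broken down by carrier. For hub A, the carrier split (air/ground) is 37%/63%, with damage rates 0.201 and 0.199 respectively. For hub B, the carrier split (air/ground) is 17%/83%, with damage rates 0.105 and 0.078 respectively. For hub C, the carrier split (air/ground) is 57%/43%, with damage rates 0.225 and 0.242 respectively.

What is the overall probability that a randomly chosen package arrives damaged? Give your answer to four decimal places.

0.1820

P(D|A) = 0.37·0.201 + 0.63·0.199 = 0.07437 + 0.12537 = 0.19974
P(D|B) = 0.17·0.105 + 0.83·0.078 = 0.01785 + 0.06474 = 0.08259
P(D|C) = 0.57·0.225 + 0.43·0.242 = 0.12825 + 0.10406 = 0.23231
By total probability over the outer partition,
P(D) = 0.35·0.19974 + 0.26·0.08259 + 0.39·0.23231
      = 0.069909 + 0.0214734 + 0.0906009 = 0.1819833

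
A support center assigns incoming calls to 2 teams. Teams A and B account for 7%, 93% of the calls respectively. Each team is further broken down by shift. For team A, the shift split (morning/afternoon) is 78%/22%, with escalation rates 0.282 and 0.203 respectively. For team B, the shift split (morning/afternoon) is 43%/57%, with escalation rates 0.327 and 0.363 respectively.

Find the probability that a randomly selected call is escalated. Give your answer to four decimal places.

P(E) ≈ 0.3417

P(E|A) = 0.78·0.282 + 0.22·0.203 = 0.21996 + 0.04466 = 0.26462
P(E|B) = 0.43·0.327 + 0.57·0.363 = 0.14061 + 0.20691 = 0.34752
By total probability over the outer partition,
P(E) = 0.07·0.26462 + 0.93·0.34752
      = 0.0185234 + 0.3231936 = 0.341717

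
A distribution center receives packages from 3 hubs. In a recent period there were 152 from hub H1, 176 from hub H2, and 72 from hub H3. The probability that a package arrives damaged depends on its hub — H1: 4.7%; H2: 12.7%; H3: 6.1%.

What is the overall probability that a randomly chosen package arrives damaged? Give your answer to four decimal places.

P(D) ≈ 0.0847

Total: 152 + 176 + 72 = 400.
P(H1) = 152/400 = 0.38. P(H2) = 176/400 = 0.44. P(H3) = 72/400 = 0.18.
P(D) = P(D|H1)·P(H1) + P(D|H2)·P(H2) + P(D|H3)·P(H3)
      = 0.047·0.38 + 0.127·0.44 + 0.061·0.18
      = 0.01786 + 0.05588 + 0.01098 = 0.08472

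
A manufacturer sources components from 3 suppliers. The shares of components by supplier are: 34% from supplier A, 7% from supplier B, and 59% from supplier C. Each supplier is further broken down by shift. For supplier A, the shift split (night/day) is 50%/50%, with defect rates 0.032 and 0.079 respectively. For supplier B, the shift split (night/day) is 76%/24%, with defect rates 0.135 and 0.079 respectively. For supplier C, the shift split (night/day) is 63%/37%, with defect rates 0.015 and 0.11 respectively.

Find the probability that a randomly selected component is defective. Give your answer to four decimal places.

P(D|A) = 0.5·0.032 + 0.5·0.079 = 0.016 + 0.0395 = 0.0555
P(D|B) = 0.76·0.135 + 0.24·0.079 = 0.1026 + 0.01896 = 0.12156
P(D|C) = 0.63·0.015 + 0.37·0.11 = 0.00945 + 0.0407 = 0.05015
By total probability over the outer partition,
P(D) = 0.34·0.0555 + 0.07·0.12156 + 0.59·0.05015
      = 0.01887 + 0.0085092 + 0.0295885 = 0.0569677

0.0570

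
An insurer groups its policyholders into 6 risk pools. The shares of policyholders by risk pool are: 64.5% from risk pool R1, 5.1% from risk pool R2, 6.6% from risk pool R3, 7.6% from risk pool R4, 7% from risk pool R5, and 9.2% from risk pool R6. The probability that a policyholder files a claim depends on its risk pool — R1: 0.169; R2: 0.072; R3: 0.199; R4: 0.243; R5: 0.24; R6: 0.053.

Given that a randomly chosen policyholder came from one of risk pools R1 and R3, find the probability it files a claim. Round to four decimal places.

Let S = {R1, R3}.
P(S) = 0.645 + 0.066 = 0.711.
P(C ∩ S) = 0.169·0.645 + 0.199·0.066 = 0.109005 + 0.013134 = 0.122139.
P(C | S) = 0.122139 / 0.711 = 0.171785…

0.1718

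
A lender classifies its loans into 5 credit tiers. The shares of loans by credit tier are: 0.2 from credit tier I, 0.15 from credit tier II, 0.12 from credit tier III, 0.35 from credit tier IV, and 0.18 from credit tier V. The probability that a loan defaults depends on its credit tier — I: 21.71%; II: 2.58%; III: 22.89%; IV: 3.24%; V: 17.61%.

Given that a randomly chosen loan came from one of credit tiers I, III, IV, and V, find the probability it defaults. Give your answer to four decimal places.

P(D|S) ≈ 0.1340

Let S = {I, III, IV, V}.
P(S) = 0.2 + 0.12 + 0.35 + 0.18 = 0.85.
P(D ∩ S) = 0.2171·0.2 + 0.2289·0.12 + 0.0324·0.35 + 0.1761·0.18 = 0.04342 + 0.027468 + 0.01134 + 0.031698 = 0.113926.
P(D | S) = 0.113926 / 0.85 = 0.134031…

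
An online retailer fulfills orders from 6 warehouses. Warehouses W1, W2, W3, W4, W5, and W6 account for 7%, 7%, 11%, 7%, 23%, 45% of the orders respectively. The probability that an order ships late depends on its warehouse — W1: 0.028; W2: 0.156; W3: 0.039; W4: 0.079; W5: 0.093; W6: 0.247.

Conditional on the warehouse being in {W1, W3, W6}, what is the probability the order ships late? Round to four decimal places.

P(L|S) ≈ 0.1863

Let S = {W1, W3, W6}.
P(S) = 0.07 + 0.11 + 0.45 = 0.63.
P(L ∩ S) = 0.028·0.07 + 0.039·0.11 + 0.247·0.45 = 0.00196 + 0.00429 + 0.11115 = 0.1174.
P(L | S) = 0.1174 / 0.63 = 0.186349…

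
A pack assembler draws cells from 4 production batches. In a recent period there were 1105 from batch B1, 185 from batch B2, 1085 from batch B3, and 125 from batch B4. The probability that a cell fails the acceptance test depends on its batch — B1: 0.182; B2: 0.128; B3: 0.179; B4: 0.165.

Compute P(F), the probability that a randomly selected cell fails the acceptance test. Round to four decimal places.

0.1759

Total: 1105 + 185 + 1085 + 125 = 2500.
P(B1) = 1105/2500 = 0.442. P(B2) = 185/2500 = 0.074. P(B3) = 1085/2500 = 0.434. P(B4) = 125/2500 = 0.05.
P(F) = P(F|B1)·P(B1) + P(F|B2)·P(B2) + P(F|B3)·P(B3) + P(F|B4)·P(B4)
      = 0.182·0.442 + 0.128·0.074 + 0.179·0.434 + 0.165·0.05
      = 0.080444 + 0.009472 + 0.077686 + 0.00825 = 0.175852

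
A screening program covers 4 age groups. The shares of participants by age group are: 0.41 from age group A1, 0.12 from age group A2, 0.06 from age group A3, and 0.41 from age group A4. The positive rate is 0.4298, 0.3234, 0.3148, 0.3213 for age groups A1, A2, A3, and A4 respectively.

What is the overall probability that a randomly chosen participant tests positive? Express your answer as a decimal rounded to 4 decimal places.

P(T) ≈ 0.3656

P(T) = P(T|A1)·P(A1) + P(T|A2)·P(A2) + P(T|A3)·P(A3) + P(T|A4)·P(A4)
      = 0.4298·0.41 + 0.3234·0.12 + 0.3148·0.06 + 0.3213·0.41
      = 0.176218 + 0.038808 + 0.018888 + 0.131733 = 0.365647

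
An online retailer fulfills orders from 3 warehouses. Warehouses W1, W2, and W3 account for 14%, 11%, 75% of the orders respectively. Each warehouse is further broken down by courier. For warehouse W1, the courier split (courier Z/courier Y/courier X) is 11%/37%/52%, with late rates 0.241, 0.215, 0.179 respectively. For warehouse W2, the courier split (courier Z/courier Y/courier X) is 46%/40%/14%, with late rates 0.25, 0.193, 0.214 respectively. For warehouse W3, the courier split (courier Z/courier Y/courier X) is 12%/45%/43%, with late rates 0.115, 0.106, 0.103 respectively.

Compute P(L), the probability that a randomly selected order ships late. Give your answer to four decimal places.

P(L|W1) = 0.11·0.241 + 0.37·0.215 + 0.52·0.179 = 0.02651 + 0.07955 + 0.09308 = 0.19914
P(L|W2) = 0.46·0.25 + 0.4·0.193 + 0.14·0.214 = 0.115 + 0.0772 + 0.02996 = 0.22216
P(L|W3) = 0.12·0.115 + 0.45·0.106 + 0.43·0.103 = 0.0138 + 0.0477 + 0.04429 = 0.10579
By total probability over the outer partition,
P(L) = 0.14·0.19914 + 0.11·0.22216 + 0.75·0.10579
      = 0.0278796 + 0.0244376 + 0.0793425 = 0.1316597

0.1317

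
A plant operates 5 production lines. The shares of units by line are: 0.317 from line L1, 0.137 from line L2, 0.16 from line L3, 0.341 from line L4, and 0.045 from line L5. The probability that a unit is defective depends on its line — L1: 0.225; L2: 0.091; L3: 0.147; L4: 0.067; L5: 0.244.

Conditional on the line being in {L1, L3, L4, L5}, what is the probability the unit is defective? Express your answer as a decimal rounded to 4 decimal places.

Let S = {L1, L3, L4, L5}.
P(S) = 0.317 + 0.16 + 0.341 + 0.045 = 0.863.
P(D ∩ S) = 0.225·0.317 + 0.147·0.16 + 0.067·0.341 + 0.244·0.045 = 0.071325 + 0.02352 + 0.022847 + 0.01098 = 0.128672.
P(D | S) = 0.128672 / 0.863 = 0.149098…

0.1491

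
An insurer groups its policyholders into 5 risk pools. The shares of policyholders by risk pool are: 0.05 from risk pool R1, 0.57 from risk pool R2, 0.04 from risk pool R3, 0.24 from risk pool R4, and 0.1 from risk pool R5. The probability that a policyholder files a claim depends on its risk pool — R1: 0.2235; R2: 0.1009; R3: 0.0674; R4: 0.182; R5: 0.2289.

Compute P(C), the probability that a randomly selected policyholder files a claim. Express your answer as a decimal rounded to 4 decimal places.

P(C) = P(C|R1)·P(R1) + P(C|R2)·P(R2) + P(C|R3)·P(R3) + P(C|R4)·P(R4) + P(C|R5)·P(R5)
      = 0.2235·0.05 + 0.1009·0.57 + 0.0674·0.04 + 0.182·0.24 + 0.2289·0.1
      = 0.011175 + 0.057513 + 0.002696 + 0.04368 + 0.02289 = 0.137954

P(C) ≈ 0.1380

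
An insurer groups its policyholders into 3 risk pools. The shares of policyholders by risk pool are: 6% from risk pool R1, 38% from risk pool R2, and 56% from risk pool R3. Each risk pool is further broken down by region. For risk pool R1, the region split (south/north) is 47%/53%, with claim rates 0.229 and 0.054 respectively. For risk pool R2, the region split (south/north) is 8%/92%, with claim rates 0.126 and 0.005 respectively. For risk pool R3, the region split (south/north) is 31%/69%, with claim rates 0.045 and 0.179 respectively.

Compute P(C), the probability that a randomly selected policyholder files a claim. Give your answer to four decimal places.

P(C|R1) = 0.47·0.229 + 0.53·0.054 = 0.10763 + 0.02862 = 0.13625
P(C|R2) = 0.08·0.126 + 0.92·0.005 = 0.01008 + 0.0046 = 0.01468
P(C|R3) = 0.31·0.045 + 0.69·0.179 = 0.01395 + 0.12351 = 0.13746
By total probability over the outer partition,
P(C) = 0.06·0.13625 + 0.38·0.01468 + 0.56·0.13746
      = 0.008175 + 0.0055784 + 0.0769776 = 0.090731

P(C) ≈ 0.0907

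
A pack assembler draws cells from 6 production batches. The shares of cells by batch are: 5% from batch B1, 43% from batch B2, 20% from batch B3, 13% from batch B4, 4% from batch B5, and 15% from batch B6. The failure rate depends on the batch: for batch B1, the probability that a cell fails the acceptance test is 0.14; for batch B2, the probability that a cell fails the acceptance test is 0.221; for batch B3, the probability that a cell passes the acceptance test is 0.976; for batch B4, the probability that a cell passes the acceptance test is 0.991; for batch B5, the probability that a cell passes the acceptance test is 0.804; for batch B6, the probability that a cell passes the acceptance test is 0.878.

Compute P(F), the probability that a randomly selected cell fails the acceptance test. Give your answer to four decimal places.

0.1341

P(F|B3) = 1 − 0.976 = 0.024.
P(F|B4) = 1 − 0.991 = 0.009.
P(F|B5) = 1 − 0.804 = 0.196.
P(F|B6) = 1 − 0.878 = 0.122.
P(F) = P(F|B1)·P(B1) + P(F|B2)·P(B2) + P(F|B3)·P(B3) + P(F|B4)·P(B4) + P(F|B5)·P(B5) + P(F|B6)·P(B6)
      = 0.14·0.05 + 0.221·0.43 + 0.024·0.2 + 0.009·0.13 + 0.196·0.04 + 0.122·0.15
      = 0.007 + 0.09503 + 0.0048 + 0.00117 + 0.00784 + 0.0183 = 0.13414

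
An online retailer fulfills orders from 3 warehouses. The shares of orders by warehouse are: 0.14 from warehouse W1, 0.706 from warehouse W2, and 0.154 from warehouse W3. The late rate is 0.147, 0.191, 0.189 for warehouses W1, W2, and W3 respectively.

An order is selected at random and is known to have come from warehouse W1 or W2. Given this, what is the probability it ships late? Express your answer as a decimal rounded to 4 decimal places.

P(L|S) ≈ 0.1837

Let S = {W1, W2}.
P(S) = 0.14 + 0.706 = 0.846.
P(L ∩ S) = 0.147·0.14 + 0.191·0.706 = 0.02058 + 0.134846 = 0.155426.
P(L | S) = 0.155426 / 0.846 = 0.183719…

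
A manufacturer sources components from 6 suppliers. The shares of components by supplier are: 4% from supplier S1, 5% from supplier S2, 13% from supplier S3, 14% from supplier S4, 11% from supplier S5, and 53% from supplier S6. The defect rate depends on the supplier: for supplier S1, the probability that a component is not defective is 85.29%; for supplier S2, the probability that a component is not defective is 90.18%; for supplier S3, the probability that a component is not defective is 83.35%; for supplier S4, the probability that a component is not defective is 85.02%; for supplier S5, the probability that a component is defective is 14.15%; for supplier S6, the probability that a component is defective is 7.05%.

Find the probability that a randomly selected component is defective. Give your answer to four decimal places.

P(D|S1) = 1 − 0.8529 = 0.1471.
P(D|S2) = 1 − 0.9018 = 0.0982.
P(D|S3) = 1 − 0.8335 = 0.1665.
P(D|S4) = 1 − 0.8502 = 0.1498.
By the law of total probability,
P(D) = P(D|S1)·P(S1) + P(D|S2)·P(S2) + P(D|S3)·P(S3) + P(D|S4)·P(S4) + P(D|S5)·P(S5) + P(D|S6)·P(S6)
      = 0.1471·0.04 + 0.0982·0.05 + 0.1665·0.13 + 0.1498·0.14 + 0.1415·0.11 + 0.0705·0.53
      = 0.005884 + 0.00491 + 0.021645 + 0.020972 + 0.015565 + 0.037365 = 0.106341

0.1063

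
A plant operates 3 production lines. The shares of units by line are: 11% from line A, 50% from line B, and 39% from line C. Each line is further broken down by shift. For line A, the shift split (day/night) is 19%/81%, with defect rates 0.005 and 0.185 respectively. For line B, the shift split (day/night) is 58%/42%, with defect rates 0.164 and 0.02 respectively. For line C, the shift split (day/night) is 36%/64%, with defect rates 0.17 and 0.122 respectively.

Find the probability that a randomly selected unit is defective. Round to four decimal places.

P(D|A) = 0.19·0.005 + 0.81·0.185 = 0.00095 + 0.14985 = 0.1508
P(D|B) = 0.58·0.164 + 0.42·0.02 = 0.09512 + 0.0084 = 0.10352
P(D|C) = 0.36·0.17 + 0.64·0.122 = 0.0612 + 0.07808 = 0.13928
Then overall,
P(D) = 0.11·0.1508 + 0.5·0.10352 + 0.39·0.13928
      = 0.016588 + 0.05176 + 0.0543192 = 0.1226672

0.1227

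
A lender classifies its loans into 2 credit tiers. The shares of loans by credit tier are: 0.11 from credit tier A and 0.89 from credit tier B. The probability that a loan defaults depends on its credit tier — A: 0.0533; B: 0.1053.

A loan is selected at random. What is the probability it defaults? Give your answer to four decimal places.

0.0996

P(D) = P(D|A)·P(A) + P(D|B)·P(B)
      = 0.0533·0.11 + 0.1053·0.89
      = 0.005863 + 0.093717 = 0.09958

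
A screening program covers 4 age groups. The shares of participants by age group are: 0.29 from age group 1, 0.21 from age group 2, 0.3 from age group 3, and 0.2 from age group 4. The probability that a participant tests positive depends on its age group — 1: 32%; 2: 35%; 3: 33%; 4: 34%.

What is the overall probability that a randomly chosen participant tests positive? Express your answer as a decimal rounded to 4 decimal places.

0.3333

P(T) = P(T|1)·P(1) + P(T|2)·P(2) + P(T|3)·P(3) + P(T|4)·P(4)
      = 0.32·0.29 + 0.35·0.21 + 0.33·0.3 + 0.34·0.2
      = 0.0928 + 0.0735 + 0.099 + 0.068 = 0.3333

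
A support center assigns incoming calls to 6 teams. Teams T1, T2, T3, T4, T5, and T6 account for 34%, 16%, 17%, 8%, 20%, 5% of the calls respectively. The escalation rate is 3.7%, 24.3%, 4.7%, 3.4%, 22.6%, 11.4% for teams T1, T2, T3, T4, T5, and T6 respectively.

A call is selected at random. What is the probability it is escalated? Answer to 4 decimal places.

0.1131

Using total probability over the partition,
P(E) = P(E|T1)·P(T1) + P(E|T2)·P(T2) + P(E|T3)·P(T3) + P(E|T4)·P(T4) + P(E|T5)·P(T5) + P(E|T6)·P(T6)
      = 0.037·0.34 + 0.243·0.16 + 0.047·0.17 + 0.034·0.08 + 0.226·0.2 + 0.114·0.05
      = 0.01258 + 0.03888 + 0.00799 + 0.00272 + 0.0452 + 0.0057 = 0.11307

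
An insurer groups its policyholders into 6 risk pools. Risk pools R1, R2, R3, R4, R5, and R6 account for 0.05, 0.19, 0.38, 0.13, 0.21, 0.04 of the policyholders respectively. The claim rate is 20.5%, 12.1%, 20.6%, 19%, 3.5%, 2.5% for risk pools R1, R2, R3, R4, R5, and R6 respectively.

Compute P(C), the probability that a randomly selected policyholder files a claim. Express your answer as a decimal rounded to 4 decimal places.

P(C) = P(C|R1)·P(R1) + P(C|R2)·P(R2) + P(C|R3)·P(R3) + P(C|R4)·P(R4) + P(C|R5)·P(R5) + P(C|R6)·P(R6)
      = 0.205·0.05 + 0.121·0.19 + 0.206·0.38 + 0.19·0.13 + 0.035·0.21 + 0.025·0.04
      = 0.01025 + 0.02299 + 0.07828 + 0.0247 + 0.00735 + 0.001 = 0.14457

0.1446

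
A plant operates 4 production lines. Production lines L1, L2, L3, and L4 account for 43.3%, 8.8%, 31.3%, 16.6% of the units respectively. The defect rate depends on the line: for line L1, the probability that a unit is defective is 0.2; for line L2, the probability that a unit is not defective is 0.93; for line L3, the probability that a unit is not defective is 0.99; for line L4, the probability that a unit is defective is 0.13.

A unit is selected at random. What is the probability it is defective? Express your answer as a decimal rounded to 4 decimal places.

P(D|L2) = 1 − 0.93 = 0.07.
P(D|L3) = 1 − 0.99 = 0.01.
Summing over the partition,
P(D) = P(D|L1)·P(L1) + P(D|L2)·P(L2) + P(D|L3)·P(L3) + P(D|L4)·P(L4)
      = 0.2·0.433 + 0.07·0.088 + 0.01·0.313 + 0.13·0.166
      = 0.0866 + 0.00616 + 0.00313 + 0.02158 = 0.11747

0.1175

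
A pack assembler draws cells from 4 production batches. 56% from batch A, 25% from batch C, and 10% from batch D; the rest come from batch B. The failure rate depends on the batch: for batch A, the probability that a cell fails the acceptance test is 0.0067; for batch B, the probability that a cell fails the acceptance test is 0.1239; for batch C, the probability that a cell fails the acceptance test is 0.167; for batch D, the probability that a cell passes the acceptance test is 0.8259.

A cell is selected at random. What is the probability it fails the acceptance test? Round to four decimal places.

0.0741

P(B) = 1 − (0.56 + 0.25 + 0.1) = 0.09.
P(F|D) = 1 − 0.8259 = 0.1741.
By the law of total probability,
P(F) = P(F|A)·P(A) + P(F|B)·P(B) + P(F|C)·P(C) + P(F|D)·P(D)
      = 0.0067·0.56 + 0.1239·0.09 + 0.167·0.25 + 0.1741·0.1
      = 0.003752 + 0.011151 + 0.04175 + 0.01741 = 0.074063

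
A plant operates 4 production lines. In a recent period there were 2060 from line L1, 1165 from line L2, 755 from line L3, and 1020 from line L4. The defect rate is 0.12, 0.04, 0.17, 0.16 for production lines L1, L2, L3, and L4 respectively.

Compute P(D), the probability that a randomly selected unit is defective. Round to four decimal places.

Total: 2060 + 1165 + 755 + 1020 = 5000.
P(L1) = 2060/5000 = 0.412. P(L2) = 1165/5000 = 0.233. P(L3) = 755/5000 = 0.151. P(L4) = 1020/5000 = 0.204.
Summing over the partition,
P(D) = P(D|L1)·P(L1) + P(D|L2)·P(L2) + P(D|L3)·P(L3) + P(D|L4)·P(L4)
      = 0.12·0.412 + 0.04·0.233 + 0.17·0.151 + 0.16·0.204
      = 0.04944 + 0.00932 + 0.02567 + 0.03264 = 0.11707

0.1171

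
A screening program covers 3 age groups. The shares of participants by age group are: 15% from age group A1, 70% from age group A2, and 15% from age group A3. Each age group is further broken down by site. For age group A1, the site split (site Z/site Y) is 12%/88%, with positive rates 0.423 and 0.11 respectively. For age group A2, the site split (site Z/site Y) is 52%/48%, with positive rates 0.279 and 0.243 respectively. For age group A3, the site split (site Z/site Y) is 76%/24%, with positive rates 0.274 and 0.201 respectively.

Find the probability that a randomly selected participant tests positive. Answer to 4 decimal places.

P(T|A1) = 0.12·0.423 + 0.88·0.11 = 0.05076 + 0.0968 = 0.14756
P(T|A2) = 0.52·0.279 + 0.48·0.243 = 0.14508 + 0.11664 = 0.26172
P(T|A3) = 0.76·0.274 + 0.24·0.201 = 0.20824 + 0.04824 = 0.25648
Then overall,
P(T) = 0.15·0.14756 + 0.7·0.26172 + 0.15·0.25648
      = 0.022134 + 0.183204 + 0.038472 = 0.24381

P(T) ≈ 0.2438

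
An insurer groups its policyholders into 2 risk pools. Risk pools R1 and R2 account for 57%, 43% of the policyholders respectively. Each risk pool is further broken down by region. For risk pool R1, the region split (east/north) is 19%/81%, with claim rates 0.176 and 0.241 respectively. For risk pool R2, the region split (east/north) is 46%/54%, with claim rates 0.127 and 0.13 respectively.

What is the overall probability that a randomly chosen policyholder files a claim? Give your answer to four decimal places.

P(C|R1) = 0.19·0.176 + 0.81·0.241 = 0.03344 + 0.19521 = 0.22865
P(C|R2) = 0.46·0.127 + 0.54·0.13 = 0.05842 + 0.0702 = 0.12862
By total probability over the outer partition,
P(C) = 0.57·0.22865 + 0.43·0.12862
      = 0.1303305 + 0.0553066 = 0.1856371

P(C) ≈ 0.1856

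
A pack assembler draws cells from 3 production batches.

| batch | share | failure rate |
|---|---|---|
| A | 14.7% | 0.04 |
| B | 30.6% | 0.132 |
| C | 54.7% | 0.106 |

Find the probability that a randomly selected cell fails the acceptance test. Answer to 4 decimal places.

Using total probability over the partition,
P(F) = P(F|A)·P(A) + P(F|B)·P(B) + P(F|C)·P(C)
      = 0.04·0.147 + 0.132·0.306 + 0.106·0.547
      = 0.00588 + 0.040392 + 0.057982 = 0.104254

P(F) ≈ 0.1043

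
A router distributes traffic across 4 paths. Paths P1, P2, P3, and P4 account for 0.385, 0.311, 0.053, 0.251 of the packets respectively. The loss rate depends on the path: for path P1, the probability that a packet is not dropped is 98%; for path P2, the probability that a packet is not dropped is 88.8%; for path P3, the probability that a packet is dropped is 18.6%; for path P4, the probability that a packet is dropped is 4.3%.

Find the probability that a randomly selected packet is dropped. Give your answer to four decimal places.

P(L|P1) = 1 − 0.98 = 0.02.
P(L|P2) = 1 − 0.888 = 0.112.
P(L) = P(L|P1)·P(P1) + P(L|P2)·P(P2) + P(L|P3)·P(P3) + P(L|P4)·P(P4)
      = 0.02·0.385 + 0.112·0.311 + 0.186·0.053 + 0.043·0.251
      = 0.0077 + 0.034832 + 0.009858 + 0.010793 = 0.063183

0.0632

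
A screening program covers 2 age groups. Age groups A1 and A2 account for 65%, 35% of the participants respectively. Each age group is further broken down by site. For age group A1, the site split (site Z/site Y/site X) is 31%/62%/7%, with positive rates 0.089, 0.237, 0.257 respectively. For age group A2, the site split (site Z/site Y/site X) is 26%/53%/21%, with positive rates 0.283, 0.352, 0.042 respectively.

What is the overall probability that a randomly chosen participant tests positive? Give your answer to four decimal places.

0.2193

P(T|A1) = 0.31·0.089 + 0.62·0.237 + 0.07·0.257 = 0.02759 + 0.14694 + 0.01799 = 0.19252
P(T|A2) = 0.26·0.283 + 0.53·0.352 + 0.21·0.042 = 0.07358 + 0.18656 + 0.00882 = 0.26896
Then overall,
P(T) = 0.65·0.19252 + 0.35·0.26896
      = 0.125138 + 0.094136 = 0.219274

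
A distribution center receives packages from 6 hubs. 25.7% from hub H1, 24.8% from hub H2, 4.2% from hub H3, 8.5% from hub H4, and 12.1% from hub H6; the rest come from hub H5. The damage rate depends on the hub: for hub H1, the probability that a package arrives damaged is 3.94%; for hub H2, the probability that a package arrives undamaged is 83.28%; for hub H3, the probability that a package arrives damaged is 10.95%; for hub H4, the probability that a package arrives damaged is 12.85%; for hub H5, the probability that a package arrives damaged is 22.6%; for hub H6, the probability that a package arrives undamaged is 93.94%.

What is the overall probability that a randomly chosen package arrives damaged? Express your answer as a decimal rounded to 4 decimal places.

0.1303

P(H5) = 1 − (0.257 + 0.248 + 0.042 + 0.085 + 0.121) = 0.247.
P(D|H2) = 1 − 0.8328 = 0.1672.
P(D|H6) = 1 − 0.9394 = 0.0606.
P(D) = P(D|H1)·P(H1) + P(D|H2)·P(H2) + P(D|H3)·P(H3) + P(D|H4)·P(H4) + P(D|H5)·P(H5) + P(D|H6)·P(H6)
      = 0.0394·0.257 + 0.1672·0.248 + 0.1095·0.042 + 0.1285·0.085 + 0.226·0.247 + 0.0606·0.121
      = 0.0101258 + 0.0414656 + 0.004599 + 0.0109225 + 0.055822 + 0.0073326 = 0.1302675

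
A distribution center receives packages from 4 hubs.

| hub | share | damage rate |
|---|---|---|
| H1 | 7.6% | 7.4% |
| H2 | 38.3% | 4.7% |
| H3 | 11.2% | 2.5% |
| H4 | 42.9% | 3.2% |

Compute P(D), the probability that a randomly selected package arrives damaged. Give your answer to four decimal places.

P(D) = P(D|H1)·P(H1) + P(D|H2)·P(H2) + P(D|H3)·P(H3) + P(D|H4)·P(H4)
      = 0.074·0.076 + 0.047·0.383 + 0.025·0.112 + 0.032·0.429
      = 0.005624 + 0.018001 + 0.0028 + 0.013728 = 0.040153

P(D) ≈ 0.0402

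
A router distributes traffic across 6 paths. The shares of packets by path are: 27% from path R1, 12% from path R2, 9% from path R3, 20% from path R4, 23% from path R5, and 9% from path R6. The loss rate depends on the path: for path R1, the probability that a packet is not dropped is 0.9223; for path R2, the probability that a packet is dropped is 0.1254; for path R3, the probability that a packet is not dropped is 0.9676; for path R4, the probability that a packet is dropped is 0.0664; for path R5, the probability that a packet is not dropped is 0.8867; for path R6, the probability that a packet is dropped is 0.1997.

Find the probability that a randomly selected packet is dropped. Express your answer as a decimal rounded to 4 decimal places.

P(L|R1) = 1 − 0.9223 = 0.0777.
P(L|R3) = 1 − 0.9676 = 0.0324.
P(L|R5) = 1 − 0.8867 = 0.1133.
Summing over the partition,
P(L) = P(L|R1)·P(R1) + P(L|R2)·P(R2) + P(L|R3)·P(R3) + P(L|R4)·P(R4) + P(L|R5)·P(R5) + P(L|R6)·P(R6)
      = 0.0777·0.27 + 0.1254·0.12 + 0.0324·0.09 + 0.0664·0.2 + 0.1133·0.23 + 0.1997·0.09
      = 0.020979 + 0.015048 + 0.002916 + 0.01328 + 0.026059 + 0.017973 = 0.096255

0.0963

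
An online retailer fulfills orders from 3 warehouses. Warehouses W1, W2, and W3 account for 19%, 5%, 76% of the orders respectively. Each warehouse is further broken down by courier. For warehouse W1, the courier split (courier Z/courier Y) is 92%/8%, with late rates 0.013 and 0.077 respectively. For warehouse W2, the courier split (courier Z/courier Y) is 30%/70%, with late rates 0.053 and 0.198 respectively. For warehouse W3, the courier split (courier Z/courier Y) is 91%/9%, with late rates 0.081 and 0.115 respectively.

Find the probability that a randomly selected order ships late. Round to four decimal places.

P(L) ≈ 0.0751

P(L|W1) = 0.92·0.013 + 0.08·0.077 = 0.01196 + 0.00616 = 0.01812
P(L|W2) = 0.3·0.053 + 0.7·0.198 = 0.0159 + 0.1386 = 0.1545
P(L|W3) = 0.91·0.081 + 0.09·0.115 = 0.07371 + 0.01035 = 0.08406
By total probability over the outer partition,
P(L) = 0.19·0.01812 + 0.05·0.1545 + 0.76·0.08406
      = 0.0034428 + 0.007725 + 0.0638856 = 0.0750534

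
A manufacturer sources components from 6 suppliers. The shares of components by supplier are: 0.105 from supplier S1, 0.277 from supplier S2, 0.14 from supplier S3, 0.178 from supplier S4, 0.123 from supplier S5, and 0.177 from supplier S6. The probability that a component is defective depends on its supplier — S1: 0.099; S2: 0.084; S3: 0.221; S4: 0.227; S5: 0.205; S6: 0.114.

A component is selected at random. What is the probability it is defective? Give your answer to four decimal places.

Using total probability over the partition,
P(D) = P(D|S1)·P(S1) + P(D|S2)·P(S2) + P(D|S3)·P(S3) + P(D|S4)·P(S4) + P(D|S5)·P(S5) + P(D|S6)·P(S6)
      = 0.099·0.105 + 0.084·0.277 + 0.221·0.14 + 0.227·0.178 + 0.205·0.123 + 0.114·0.177
      = 0.010395 + 0.023268 + 0.03094 + 0.040406 + 0.025215 + 0.020178 = 0.150402

P(D) ≈ 0.1504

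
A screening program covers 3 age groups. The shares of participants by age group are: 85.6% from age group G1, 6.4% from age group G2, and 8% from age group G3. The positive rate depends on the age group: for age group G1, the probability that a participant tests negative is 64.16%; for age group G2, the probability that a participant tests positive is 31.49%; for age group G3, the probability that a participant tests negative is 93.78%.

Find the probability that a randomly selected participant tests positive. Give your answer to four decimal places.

0.3319

P(T|G1) = 1 − 0.6416 = 0.3584.
P(T|G3) = 1 − 0.9378 = 0.0622.
P(T) = P(T|G1)·P(G1) + P(T|G2)·P(G2) + P(T|G3)·P(G3)
      = 0.3584·0.856 + 0.3149·0.064 + 0.0622·0.08
      = 0.3067904 + 0.0201536 + 0.004976 = 0.33192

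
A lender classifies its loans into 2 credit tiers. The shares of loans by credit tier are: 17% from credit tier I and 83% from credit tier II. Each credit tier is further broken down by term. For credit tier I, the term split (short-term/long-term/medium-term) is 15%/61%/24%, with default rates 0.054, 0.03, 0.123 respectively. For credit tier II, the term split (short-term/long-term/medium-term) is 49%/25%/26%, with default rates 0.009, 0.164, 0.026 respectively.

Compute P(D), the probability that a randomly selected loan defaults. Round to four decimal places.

P(D|I) = 0.15·0.054 + 0.61·0.03 + 0.24·0.123 = 0.0081 + 0.0183 + 0.02952 = 0.05592
P(D|II) = 0.49·0.009 + 0.25·0.164 + 0.26·0.026 = 0.00441 + 0.041 + 0.00676 = 0.05217
By total probability over the outer partition,
P(D) = 0.17·0.05592 + 0.83·0.05217
      = 0.0095064 + 0.0433011 = 0.0528075

P(D) ≈ 0.0528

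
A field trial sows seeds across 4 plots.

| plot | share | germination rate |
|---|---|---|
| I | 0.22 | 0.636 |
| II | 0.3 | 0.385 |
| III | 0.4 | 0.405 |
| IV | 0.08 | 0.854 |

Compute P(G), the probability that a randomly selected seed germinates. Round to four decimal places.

P(G) ≈ 0.4857

P(G) = P(G|I)·P(I) + P(G|II)·P(II) + P(G|III)·P(III) + P(G|IV)·P(IV)
      = 0.636·0.22 + 0.385·0.3 + 0.405·0.4 + 0.854·0.08
      = 0.13992 + 0.1155 + 0.162 + 0.06832 = 0.48574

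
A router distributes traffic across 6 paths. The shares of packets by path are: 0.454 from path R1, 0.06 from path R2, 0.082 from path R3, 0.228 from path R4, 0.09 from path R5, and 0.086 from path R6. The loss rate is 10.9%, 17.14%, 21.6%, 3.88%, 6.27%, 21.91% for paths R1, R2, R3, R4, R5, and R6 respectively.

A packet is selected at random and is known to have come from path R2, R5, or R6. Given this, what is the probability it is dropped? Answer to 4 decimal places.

Let S = {R2, R5, R6}.
P(S) = 0.06 + 0.09 + 0.086 = 0.236.
P(L ∩ S) = 0.1714·0.06 + 0.0627·0.09 + 0.2191·0.086 = 0.010284 + 0.005643 + 0.0188426 = 0.0347696.
P(L | S) = 0.0347696 / 0.236 = 0.147329…

P(L|S) ≈ 0.1473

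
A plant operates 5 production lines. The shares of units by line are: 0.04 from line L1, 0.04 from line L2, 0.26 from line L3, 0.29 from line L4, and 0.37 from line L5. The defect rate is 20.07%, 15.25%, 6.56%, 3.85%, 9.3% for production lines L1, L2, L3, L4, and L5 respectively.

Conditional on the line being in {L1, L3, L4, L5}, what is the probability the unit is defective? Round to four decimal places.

Let S = {L1, L3, L4, L5}.
P(S) = 0.04 + 0.26 + 0.29 + 0.37 = 0.96.
P(D ∩ S) = 0.2007·0.04 + 0.0656·0.26 + 0.0385·0.29 + 0.093·0.37 = 0.008028 + 0.017056 + 0.011165 + 0.03441 = 0.070659.
P(D | S) = 0.070659 / 0.96 = 0.073603…

0.0736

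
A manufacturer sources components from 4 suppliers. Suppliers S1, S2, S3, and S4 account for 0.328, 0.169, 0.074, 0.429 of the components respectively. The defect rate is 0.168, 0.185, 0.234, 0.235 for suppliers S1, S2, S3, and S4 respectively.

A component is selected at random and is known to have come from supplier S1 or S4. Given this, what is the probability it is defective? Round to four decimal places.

Let S = {S1, S4}.
P(S) = 0.328 + 0.429 = 0.757.
P(D ∩ S) = 0.168·0.328 + 0.235·0.429 = 0.055104 + 0.100815 = 0.155919.
P(D | S) = 0.155919 / 0.757 = 0.205970…

0.2060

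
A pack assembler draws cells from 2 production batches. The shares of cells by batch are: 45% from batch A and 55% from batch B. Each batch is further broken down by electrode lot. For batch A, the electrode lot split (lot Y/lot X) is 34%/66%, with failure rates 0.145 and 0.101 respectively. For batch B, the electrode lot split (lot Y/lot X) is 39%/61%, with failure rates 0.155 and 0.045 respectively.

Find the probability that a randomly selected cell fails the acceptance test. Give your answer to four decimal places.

P(F|A) = 0.34·0.145 + 0.66·0.101 = 0.0493 + 0.06666 = 0.11596
P(F|B) = 0.39·0.155 + 0.61·0.045 = 0.06045 + 0.02745 = 0.0879
Then overall,
P(F) = 0.45·0.11596 + 0.55·0.0879
      = 0.052182 + 0.048345 = 0.100527

P(F) ≈ 0.1005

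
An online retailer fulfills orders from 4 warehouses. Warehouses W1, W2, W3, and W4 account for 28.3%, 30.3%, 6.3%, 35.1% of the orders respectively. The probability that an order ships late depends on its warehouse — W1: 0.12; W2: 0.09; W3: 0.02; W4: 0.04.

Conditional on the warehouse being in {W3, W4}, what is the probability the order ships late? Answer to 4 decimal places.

0.0370

Let S = {W3, W4}.
P(S) = 0.063 + 0.351 = 0.414.
P(L ∩ S) = 0.02·0.063 + 0.04·0.351 = 0.00126 + 0.01404 = 0.0153.
P(L | S) = 0.0153 / 0.414 = 0.036957…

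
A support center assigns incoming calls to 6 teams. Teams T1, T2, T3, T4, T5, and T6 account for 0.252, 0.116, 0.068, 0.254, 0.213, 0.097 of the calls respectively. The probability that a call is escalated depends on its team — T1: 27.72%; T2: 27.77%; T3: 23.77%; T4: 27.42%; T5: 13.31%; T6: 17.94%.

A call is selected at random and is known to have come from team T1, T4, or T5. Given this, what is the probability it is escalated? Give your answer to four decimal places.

Let S = {T1, T4, T5}.
P(S) = 0.252 + 0.254 + 0.213 = 0.719.
P(E ∩ S) = 0.2772·0.252 + 0.2742·0.254 + 0.1331·0.213 = 0.0698544 + 0.0696468 + 0.0283503 = 0.1678515.
P(E | S) = 0.1678515 / 0.719 = 0.233451…

0.2335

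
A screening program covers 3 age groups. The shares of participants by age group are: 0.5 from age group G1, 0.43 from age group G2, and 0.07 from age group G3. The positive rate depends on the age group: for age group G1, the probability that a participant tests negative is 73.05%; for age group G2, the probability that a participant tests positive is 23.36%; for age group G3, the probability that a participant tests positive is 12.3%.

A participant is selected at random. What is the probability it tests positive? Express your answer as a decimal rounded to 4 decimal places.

0.2438

P(T|G1) = 1 − 0.7305 = 0.2695.
Using total probability over the partition,
P(T) = P(T|G1)·P(G1) + P(T|G2)·P(G2) + P(T|G3)·P(G3)
      = 0.2695·0.5 + 0.2336·0.43 + 0.123·0.07
      = 0.13475 + 0.100448 + 0.00861 = 0.243808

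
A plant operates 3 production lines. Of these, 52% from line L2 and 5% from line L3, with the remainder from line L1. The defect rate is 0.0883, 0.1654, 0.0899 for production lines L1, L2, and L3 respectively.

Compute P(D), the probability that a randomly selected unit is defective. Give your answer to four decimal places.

P(L1) = 1 − (0.52 + 0.05) = 0.43.
Using total probability over the partition,
P(D) = P(D|L1)·P(L1) + P(D|L2)·P(L2) + P(D|L3)·P(L3)
      = 0.0883·0.43 + 0.1654·0.52 + 0.0899·0.05
      = 0.037969 + 0.086008 + 0.004495 = 0.128472

0.1285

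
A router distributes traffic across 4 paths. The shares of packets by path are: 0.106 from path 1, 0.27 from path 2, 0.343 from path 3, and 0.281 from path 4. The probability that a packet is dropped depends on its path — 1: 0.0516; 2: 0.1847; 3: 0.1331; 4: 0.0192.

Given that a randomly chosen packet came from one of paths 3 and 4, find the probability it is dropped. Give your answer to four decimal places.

P(L|S) ≈ 0.0818

Let S = {3, 4}.
P(S) = 0.343 + 0.281 = 0.624.
P(L ∩ S) = 0.1331·0.343 + 0.0192·0.281 = 0.0456533 + 0.0053952 = 0.0510485.
P(L | S) = 0.0510485 / 0.624 = 0.081808…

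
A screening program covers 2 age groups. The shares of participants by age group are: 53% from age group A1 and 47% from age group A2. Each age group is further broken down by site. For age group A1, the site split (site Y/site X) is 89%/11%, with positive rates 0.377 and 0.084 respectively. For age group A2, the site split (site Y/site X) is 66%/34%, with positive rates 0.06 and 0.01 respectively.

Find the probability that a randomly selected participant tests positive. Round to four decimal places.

0.2029

P(T|A1) = 0.89·0.377 + 0.11·0.084 = 0.33553 + 0.00924 = 0.34477
P(T|A2) = 0.66·0.06 + 0.34·0.01 = 0.0396 + 0.0034 = 0.043
Then overall,
P(T) = 0.53·0.34477 + 0.47·0.043
      = 0.1827281 + 0.02021 = 0.2029381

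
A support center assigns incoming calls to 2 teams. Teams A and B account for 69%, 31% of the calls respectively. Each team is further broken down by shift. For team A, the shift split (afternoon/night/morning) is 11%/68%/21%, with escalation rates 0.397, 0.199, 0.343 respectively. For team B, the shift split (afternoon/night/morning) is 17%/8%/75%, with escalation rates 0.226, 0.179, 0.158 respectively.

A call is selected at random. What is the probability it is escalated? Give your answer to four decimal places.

P(E) ≈ 0.2263

P(E|A) = 0.11·0.397 + 0.68·0.199 + 0.21·0.343 = 0.04367 + 0.13532 + 0.07203 = 0.25102
P(E|B) = 0.17·0.226 + 0.08·0.179 + 0.75·0.158 = 0.03842 + 0.01432 + 0.1185 = 0.17124
Then overall,
P(E) = 0.69·0.25102 + 0.31·0.17124
      = 0.1732038 + 0.0530844 = 0.2262882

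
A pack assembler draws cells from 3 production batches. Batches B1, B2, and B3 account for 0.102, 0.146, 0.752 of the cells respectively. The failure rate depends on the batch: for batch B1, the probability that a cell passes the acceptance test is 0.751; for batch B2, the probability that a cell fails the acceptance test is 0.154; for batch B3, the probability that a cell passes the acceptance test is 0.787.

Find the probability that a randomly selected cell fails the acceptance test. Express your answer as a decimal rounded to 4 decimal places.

P(F|B1) = 1 − 0.751 = 0.249.
P(F|B3) = 1 − 0.787 = 0.213.
P(F) = P(F|B1)·P(B1) + P(F|B2)·P(B2) + P(F|B3)·P(B3)
      = 0.249·0.102 + 0.154·0.146 + 0.213·0.752
      = 0.025398 + 0.022484 + 0.160176 = 0.208058

P(F) ≈ 0.2081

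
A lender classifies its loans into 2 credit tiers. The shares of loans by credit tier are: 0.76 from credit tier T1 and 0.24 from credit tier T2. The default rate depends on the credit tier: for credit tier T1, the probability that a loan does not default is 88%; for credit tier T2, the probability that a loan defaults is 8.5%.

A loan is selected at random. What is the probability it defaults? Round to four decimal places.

P(D|T1) = 1 − 0.88 = 0.12.
P(D) = P(D|T1)·P(T1) + P(D|T2)·P(T2)
      = 0.12·0.76 + 0.085·0.24
      = 0.0912 + 0.0204 = 0.1116

P(D) ≈ 0.1116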